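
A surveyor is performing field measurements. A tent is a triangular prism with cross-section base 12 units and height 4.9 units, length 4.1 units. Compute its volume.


Shape: triangular prism
Triangle base = 12 units, triangle height = 4.9 units, prism length L = 4.1 units
Formula: V = (1/2 * b * h_tri) * L
Cross-section area = 0.5 * 12 * 4.9 = 29.4
V = 29.4 * 4.1
V = 120.54
120.54 units^3


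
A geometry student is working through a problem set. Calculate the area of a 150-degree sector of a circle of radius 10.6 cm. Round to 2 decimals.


Shape: circular sector
Radius r = 10.6 cm, Angle = 150 degrees
Formula: A = (angle/360) * pi * r^2
r^2 = 112.36
Fraction of circle = 150/360
A = (150/360) * pi * 112.36
A = 46.816667 * pi
A = 147.08
147.08 cm^2


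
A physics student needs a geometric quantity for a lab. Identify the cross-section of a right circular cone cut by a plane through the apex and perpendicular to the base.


Solid: right circular cone
Cutting plane: through the apex and perpendicular to the base
Visualize the intersection of the plane with the solid's surface.
The boundary of the cut region is a isosceles triangle.
isosceles triangle


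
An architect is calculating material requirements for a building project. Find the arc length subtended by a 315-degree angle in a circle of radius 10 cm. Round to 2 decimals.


Shape: circular arc
Radius r = 10 cm, Angle = 315 degrees
Formula: L = (angle/360) * 2 * pi * r
2 * pi * r = 20 * pi
L = (315/360) * 20 * pi
L = 17.5 * pi
L = 54.98
54.98 cm


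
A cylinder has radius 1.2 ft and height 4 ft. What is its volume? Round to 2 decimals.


Shape: cylinder
Radius r = 1.2 ft, Height h = 4 ft
Formula: V = pi * r^2 * h
r^2 = 1.44
V = pi * 1.44 * 4
V = 5.76 * pi
V = 18.1
18.1 ft^3


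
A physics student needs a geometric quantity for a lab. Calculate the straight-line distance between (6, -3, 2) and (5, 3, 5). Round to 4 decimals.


3D distance between two points
P1 = (6, -3, 2), P2 = (5, 3, 5)
Formula: d = sqrt((x2-x1)^2 + (y2-y1)^2 + (z2-z1)^2)
dx = 5 - 6 = -1
dy = 3 - -3 = 6
dz = 5 - 2 = 3
dx^2 + dy^2 + dz^2 = 1 + 36 + 9 = 46
d = sqrt(46)
d = 6.7823
6.7823 units


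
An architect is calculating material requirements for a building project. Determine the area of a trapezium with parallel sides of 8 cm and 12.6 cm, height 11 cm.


Shape: trapezoid
Parallel sides a = 8 cm, b = 12.6 cm; Height h = 11 cm
Formula: A = (a + b) * h / 2
a + b = 8 + 12.6 = 20.6
A = 20.6 * 11 / 2
A = 226.6 / 2
A = 113.3
113.3 cm^2


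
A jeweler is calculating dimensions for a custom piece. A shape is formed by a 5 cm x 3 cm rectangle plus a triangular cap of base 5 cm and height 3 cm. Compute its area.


Composite shape: rectangle + triangle
Rectangle area = 5 * 3 = 15
Triangle area = 0.5 * 5 * 3 = 7.5
Total = 15 + 7.5
Total = 22.5
22.5 cm^2


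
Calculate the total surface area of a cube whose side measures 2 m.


Shape: cube
Side s = 2 m
A cube has 6 square faces.
Formula: SA = 6 * s^2
s^2 = 4
SA = 6 * 4
SA = 24
24 m^2


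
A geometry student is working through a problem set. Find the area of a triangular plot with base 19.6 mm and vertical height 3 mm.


Shape: triangle
Base b = 19.6 mm, Height h = 3 mm
Formula: A = (1/2) * b * h
A = 0.5 * 19.6 * 3
A = 0.5 * 58.8
A = 29.4
29.4 mm^2


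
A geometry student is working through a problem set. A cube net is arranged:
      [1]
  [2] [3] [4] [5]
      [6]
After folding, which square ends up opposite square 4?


Net: cross layout. Take square 3 as the base (bottom).
Fold the four squares in the horizontal row up around 3: 2 -> left, 4 -> right, 5 wraps to the top.
Fold 1 and 6 up from 3: 1 -> back, 6 -> front.
Opposite pairs are therefore: (1, 6), (2, 4), (3, 5).
Face 4 is opposite face 2.
face 2


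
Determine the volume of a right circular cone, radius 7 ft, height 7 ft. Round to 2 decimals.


Shape: cone
Radius r = 7 ft, Height h = 7 ft
Formula: V = (1/3) * pi * r^2 * h
r^2 = 49
pi * r^2 * h = pi * 49 * 7 = 343 * pi
V = 343 * pi / 3
V = 359.19
359.19 ft^3


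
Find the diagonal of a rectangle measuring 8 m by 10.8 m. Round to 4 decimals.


Shape: rectangle (diagonal via Pythagoras)
Sides: 8 m and 10.8 m
Formula: d = sqrt(l^2 + w^2)
l^2 = 64, w^2 = 116.64
l^2 + w^2 = 180.64
d = sqrt(180.64)
d = 13.4402
13.4402 m


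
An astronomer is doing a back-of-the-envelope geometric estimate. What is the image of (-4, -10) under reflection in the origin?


Transformation: reflection
Original point: (-4, -10)
Rule for reflection through the origin: (x, y) -> (-x, -y)
Apply: (-4, -10) -> (4, 10)
(4, 10)


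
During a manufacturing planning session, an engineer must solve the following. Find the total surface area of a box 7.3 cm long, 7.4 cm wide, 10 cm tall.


Shape: rectangular prism
l = 7.3 cm, w = 7.4 cm, h = 10 cm
Formula: SA = 2(lw + lh + wh)
lw = 54.02, lh = 73, wh = 74
lw + lh + wh = 201.02
SA = 2 * 201.02
SA = 402.04
402.04 cm^2


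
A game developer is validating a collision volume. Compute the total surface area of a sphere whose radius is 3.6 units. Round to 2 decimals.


Shape: sphere
Radius r = 3.6 units
Formula: SA = 4 * pi * r^2
r^2 = 12.96
SA = 4 * pi * 12.96
SA = 51.84 * pi
SA = 162.86
162.86 units^2


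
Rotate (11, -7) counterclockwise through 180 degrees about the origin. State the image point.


Transformation: rotation about the origin
Original point: (11, -7)
Rule for 180 deg: (x, y) -> (-x, -y)
Apply: (11, -7) -> (-11, 7)
(-11, 7)


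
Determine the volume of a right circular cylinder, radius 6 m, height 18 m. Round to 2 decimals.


Shape: cylinder
Radius r = 6 m, Height h = 18 m
Formula: V = pi * r^2 * h
r^2 = 36
V = pi * 36 * 18
V = 648 * pi
V = 2035.75
2035.75 m^3


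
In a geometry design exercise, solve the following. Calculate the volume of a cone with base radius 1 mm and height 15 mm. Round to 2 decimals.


Shape: cone
Radius r = 1 mm, Height h = 15 mm
Formula: V = (1/3) * pi * r^2 * h
r^2 = 1
pi * r^2 * h = pi * 1 * 15 = 15 * pi
V = 15 * pi / 3
V = 15.71
15.71 mm^3


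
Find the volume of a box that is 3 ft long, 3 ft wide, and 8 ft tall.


Shape: rectangular prism
l = 3 ft, w = 3 ft, h = 8 ft
Formula: V = l * w * h
V = 3 * 3 * 8
V = 9 * 8
V = 72
72 ft^3


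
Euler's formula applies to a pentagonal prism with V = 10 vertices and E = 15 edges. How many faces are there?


Polyhedron: pentagonal prism
Euler's formula for convex polyhedra: V - E + F = 2
Given: V = 10 vertices and E = 15 edges
Solve for F:
F = 2 + E - V = 2 + 15 - 10 = 7
7 faces


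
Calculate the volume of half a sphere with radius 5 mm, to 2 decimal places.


Shape: hemisphere (half of a sphere)
Radius r = 5 mm
Formula: V = (1/2) * (4/3) * pi * r^3 = (2/3) * pi * r^3
r^3 = 125
(2/3) * 125 = 83.333333
V = 83.333333 * pi
V = 261.8
261.8 mm^3


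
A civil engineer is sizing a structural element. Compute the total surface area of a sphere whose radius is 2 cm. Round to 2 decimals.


Shape: sphere
Radius r = 2 cm
Formula: SA = 4 * pi * r^2
r^2 = 4
SA = 4 * pi * 4
SA = 16 * pi
SA = 50.27
50.27 cm^2


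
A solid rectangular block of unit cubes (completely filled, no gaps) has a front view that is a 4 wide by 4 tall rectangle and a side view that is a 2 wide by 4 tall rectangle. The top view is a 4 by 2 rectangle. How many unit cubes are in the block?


Orthographic views of a solid rectangular block:
Front view 4 x 4 -> length = 4, height = 4
Side view 2 x 4 -> width = 2, height = 4 (consistent)
Top view 4 x 2 -> confirms length = 4, width = 2
The block is 4 x 2 x 4.
Total unit cubes = 4 * 2 * 4 = 32
32 unit cubes


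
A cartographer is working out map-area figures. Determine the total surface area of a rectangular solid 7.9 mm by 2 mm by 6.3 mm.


Shape: rectangular prism
l = 7.9 mm, w = 2 mm, h = 6.3 mm
Formula: SA = 2(lw + lh + wh)
lw = 15.8, lh = 49.77, wh = 12.6
lw + lh + wh = 78.17
SA = 2 * 78.17
SA = 156.34
156.34 mm^2


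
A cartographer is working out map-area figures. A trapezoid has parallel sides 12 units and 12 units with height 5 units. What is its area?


Shape: trapezoid
Parallel sides a = 12 units, b = 12 units; Height h = 5 units
Formula: A = (a + b) * h / 2
a + b = 12 + 12 = 24
A = 24 * 5 / 2
A = 120 / 2
A = 60
60 units^2


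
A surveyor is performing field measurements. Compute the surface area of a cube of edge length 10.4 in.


Shape: cube
Side s = 10.4 in
A cube has 6 square faces.
Formula: SA = 6 * s^2
s^2 = 108.16
SA = 6 * 108.16
SA = 648.96
648.96 in^2


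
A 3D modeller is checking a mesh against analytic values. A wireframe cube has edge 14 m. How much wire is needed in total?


Shape: cube
Side s = 14 m
A cube has 12 edges, all equal.
Formula: total edge length = 12 * s
Total = 12 * 14
Total = 168
168 m


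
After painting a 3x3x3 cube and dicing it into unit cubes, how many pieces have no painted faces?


Large cube: 3 x 3 x 3, cut into unit cubes.
n = 3, so n - 2 = 1
Unpainted cubes form the interior (n - 2)^3 block.
(n - 2)^3 = 1^3 = 1
1 unit cubes


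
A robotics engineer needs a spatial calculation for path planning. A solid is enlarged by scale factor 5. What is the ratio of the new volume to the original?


Linear scale factor k = 5
Rule: under a linear scaling by k, volumes scale by k^3.
k^3 = 5 * 5 * 5
k^3 = 25 * 5
k^3 = 125
Volume scales by a factor of 125.
125 (dimensionless)


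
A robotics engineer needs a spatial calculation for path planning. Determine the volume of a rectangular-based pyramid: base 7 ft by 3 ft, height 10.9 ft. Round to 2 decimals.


Shape: rectangular pyramid
Base: 7 ft x 3 ft, Height h = 10.9 ft
Formula: V = (1/3) * base_area * h
base_area = 7 * 3 = 21
base_area * h = 21 * 10.9 = 228.9
V = 228.9 / 3
V = 76.3
76.3 ft^3


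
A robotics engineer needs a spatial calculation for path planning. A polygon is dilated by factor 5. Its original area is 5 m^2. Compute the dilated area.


Linear scale factor k = 5
Original area = 5 m^2
Rule: under a linear scaling by k, areas scale by k^2.
k^2 = 5^2 = 25
New area = 5 * 25
New area = 125
125 m^2


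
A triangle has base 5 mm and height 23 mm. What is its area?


Shape: triangle
Base b = 5 mm, Height h = 23 mm
Formula: A = (1/2) * b * h
A = 0.5 * 5 * 23
A = 0.5 * 115
A = 57.5
57.5 mm^2


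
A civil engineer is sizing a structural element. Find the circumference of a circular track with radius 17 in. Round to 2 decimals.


Shape: circle
Radius r = 17 in
Formula: C = 2 * pi * r
C = 2 * pi * 17
C = 34 * pi
C = 106.81
106.81 in


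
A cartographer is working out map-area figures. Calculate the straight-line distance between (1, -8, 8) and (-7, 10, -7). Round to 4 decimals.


3D distance between two points
P1 = (1, -8, 8), P2 = (-7, 10, -7)
Formula: d = sqrt((x2-x1)^2 + (y2-y1)^2 + (z2-z1)^2)
dx = -7 - 1 = -8
dy = 10 - -8 = 18
dz = -7 - 8 = -15
dx^2 + dy^2 + dz^2 = 64 + 324 + 225 = 613
d = sqrt(613)
d = 24.7588
24.7588 units


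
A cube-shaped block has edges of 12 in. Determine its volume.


Shape: cube
Side s = 12 in
Formula: V = s^3
V = 12 * 12 * 12
V = 144 * 12
V = 1728
1728 in^3


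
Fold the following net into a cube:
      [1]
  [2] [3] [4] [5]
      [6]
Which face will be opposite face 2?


Net: cross layout. Take square 3 as the base (bottom).
Fold the four squares in the horizontal row up around 3: 2 -> left, 4 -> right, 5 wraps to the top.
Fold 1 and 6 up from 3: 1 -> back, 6 -> front.
Opposite pairs are therefore: (1, 6), (2, 4), (3, 5).
Face 2 is opposite face 4.
face 4


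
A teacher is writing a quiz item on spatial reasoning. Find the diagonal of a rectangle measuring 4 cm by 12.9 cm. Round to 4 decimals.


Shape: rectangle (diagonal via Pythagoras)
Sides: 4 cm and 12.9 cm
Formula: d = sqrt(l^2 + w^2)
l^2 = 16, w^2 = 166.41
l^2 + w^2 = 182.41
d = sqrt(182.41)
d = 13.5059
13.5059 cm


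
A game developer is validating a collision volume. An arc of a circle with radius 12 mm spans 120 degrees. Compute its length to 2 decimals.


Shape: circular arc
Radius r = 12 mm, Angle = 120 degrees
Formula: L = (angle/360) * 2 * pi * r
2 * pi * r = 24 * pi
L = (120/360) * 24 * pi
L = 8 * pi
L = 25.13
25.13 mm


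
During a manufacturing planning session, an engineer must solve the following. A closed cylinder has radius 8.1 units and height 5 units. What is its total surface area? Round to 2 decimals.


Shape: closed cylinder
Radius r = 8.1 units, Height h = 5 units
Formula: SA = 2*pi*r^2 + 2*pi*r*h = 2*pi*r*(r + h)
r + h = 13.1
2 * r * (r + h) = 2 * 8.1 * 13.1 = 212.22
SA = 212.22 * pi
SA = 666.71
666.71 units^2


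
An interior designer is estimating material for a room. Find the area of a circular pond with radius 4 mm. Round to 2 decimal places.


Shape: circle
Radius r = 4 mm
Formula: A = pi * r^2
r^2 = 4^2 = 16
A = pi * 16
A = 50.27
50.27 mm^2


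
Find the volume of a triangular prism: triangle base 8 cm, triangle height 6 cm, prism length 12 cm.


Shape: triangular prism
Triangle base = 8 cm, triangle height = 6 cm, prism length L = 12 cm
Formula: V = (1/2 * b * h_tri) * L
Cross-section area = 0.5 * 8 * 6 = 24
V = 24 * 12
V = 288
288 cm^3


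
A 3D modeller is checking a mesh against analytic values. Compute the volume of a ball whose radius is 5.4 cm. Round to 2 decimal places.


Shape: sphere
Radius r = 5.4 cm
Formula: V = (4/3) * pi * r^3
r^3 = 157.464
(4/3) * 157.464 = 209.952
V = 209.952 * pi
V = 659.58
659.58 cm^3


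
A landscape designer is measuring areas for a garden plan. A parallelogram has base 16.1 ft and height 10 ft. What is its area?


Shape: parallelogram
Base b = 16.1 ft, Height h = 10 ft
Formula: A = b * h
A = 16.1 * 10
A = 161
161 ft^2


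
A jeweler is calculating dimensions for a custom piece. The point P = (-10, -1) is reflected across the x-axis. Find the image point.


Transformation: reflection
Original point: (-10, -1)
Rule for reflection over the x-axis: (x, y) -> (x, -y)
Apply: (-10, -1) -> (-10, 1)
(-10, 1)


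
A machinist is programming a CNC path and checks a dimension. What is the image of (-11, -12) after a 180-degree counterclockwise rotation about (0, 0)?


Transformation: rotation about the origin
Original point: (-11, -12)
Rule for 180 deg: (x, y) -> (-x, -y)
Apply: (-11, -12) -> (11, 12)
(11, 12)


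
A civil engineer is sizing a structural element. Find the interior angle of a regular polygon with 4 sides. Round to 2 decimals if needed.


Shape: regular square (4 sides)
Formula: interior angle = (n - 2) * 180 / n
(n - 2) = 2
(n - 2) * 180 = 360
angle = 360 / 4
angle = 90
90 degrees


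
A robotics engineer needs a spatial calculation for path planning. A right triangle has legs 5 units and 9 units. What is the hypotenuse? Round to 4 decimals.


Shape: right triangle
Legs a = 5 units, b = 9 units
Formula: c = sqrt(a^2 + b^2)
a^2 = 25, b^2 = 81
a^2 + b^2 = 106
c = sqrt(106)
c = 10.2956
10.2956 units


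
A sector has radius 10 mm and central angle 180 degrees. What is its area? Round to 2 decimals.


Shape: circular sector
Radius r = 10 mm, Angle = 180 degrees
Formula: A = (angle/360) * pi * r^2
r^2 = 100
Fraction of circle = 180/360
A = (180/360) * pi * 100
A = 50 * pi
A = 157.08
157.08 mm^2


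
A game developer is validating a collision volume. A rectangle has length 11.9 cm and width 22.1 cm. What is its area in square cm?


Shape: rectangle
Length l = 11.9 cm, Width w = 22.1 cm
Formula: A = l * w
A = 11.9 * 22.1
A = 262.99
262.99 cm^2


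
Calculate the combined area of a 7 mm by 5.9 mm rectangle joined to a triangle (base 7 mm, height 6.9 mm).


Composite shape: rectangle + triangle
Rectangle area = 7 * 5.9 = 41.3
Triangle area = 0.5 * 7 * 6.9 = 24.15
Total = 41.3 + 24.15
Total = 65.45
65.45 mm^2


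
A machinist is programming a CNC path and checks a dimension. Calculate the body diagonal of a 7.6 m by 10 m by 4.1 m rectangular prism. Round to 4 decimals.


Shape: rectangular box (space diagonal)
l = 7.6 m, w = 10 m, h = 4.1 m
Visualize: the diagonal of the base, then a right triangle with that diagonal and the height.
Formula: d = sqrt(l^2 + w^2 + h^2)
l^2 + w^2 + h^2 = 57.76 + 100 + 16.81 = 174.57
d = sqrt(174.57)
d = 13.2125
13.2125 m


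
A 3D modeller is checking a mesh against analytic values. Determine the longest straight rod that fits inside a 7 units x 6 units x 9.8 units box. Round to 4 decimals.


Shape: rectangular box (space diagonal)
l = 7 units, w = 6 units, h = 9.8 units
Visualize: the diagonal of the base, then a right triangle with that diagonal and the height.
Formula: d = sqrt(l^2 + w^2 + h^2)
l^2 + w^2 + h^2 = 49 + 36 + 96.04 = 181.04
d = sqrt(181.04)
d = 13.4551
13.4551 units


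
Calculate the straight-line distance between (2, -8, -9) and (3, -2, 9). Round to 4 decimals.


3D distance between two points
P1 = (2, -8, -9), P2 = (3, -2, 9)
Formula: d = sqrt((x2-x1)^2 + (y2-y1)^2 + (z2-z1)^2)
dx = 3 - 2 = 1
dy = -2 - -8 = 6
dz = 9 - -9 = 18
dx^2 + dy^2 + dz^2 = 1 + 36 + 324 = 361
d = sqrt(361)
d = 19.0
19 units


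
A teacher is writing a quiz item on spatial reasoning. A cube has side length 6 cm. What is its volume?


Shape: cube
Side s = 6 cm
Formula: V = s^3
V = 6 * 6 * 6
V = 36 * 6
V = 216
216 cm^3


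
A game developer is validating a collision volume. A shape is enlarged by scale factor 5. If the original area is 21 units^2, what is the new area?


Linear scale factor k = 5
Original area = 21 units^2
Rule: under a linear scaling by k, areas scale by k^2.
k^2 = 5^2 = 25
New area = 21 * 25
New area = 525
525 units^2


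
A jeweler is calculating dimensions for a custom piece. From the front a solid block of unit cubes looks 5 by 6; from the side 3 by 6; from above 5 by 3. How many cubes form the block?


Orthographic views of a solid rectangular block:
Front view 5 x 6 -> length = 5, height = 6
Side view 3 x 6 -> width = 3, height = 6 (consistent)
Top view 5 x 3 -> confirms length = 5, width = 3
The block is 5 x 3 x 6.
Total unit cubes = 5 * 3 * 6 = 90
90 unit cubes


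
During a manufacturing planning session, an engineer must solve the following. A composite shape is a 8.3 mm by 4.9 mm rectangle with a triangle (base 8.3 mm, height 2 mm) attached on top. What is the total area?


Composite shape: rectangle + triangle
Rectangle area = 8.3 * 4.9 = 40.67
Triangle area = 0.5 * 8.3 * 2 = 8.3
Total = 40.67 + 8.3
Total = 48.97
48.97 mm^2


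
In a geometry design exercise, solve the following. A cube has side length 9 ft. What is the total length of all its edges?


Shape: cube
Side s = 9 ft
A cube has 12 edges, all equal.
Formula: total edge length = 12 * s
Total = 12 * 9
Total = 108
108 ft


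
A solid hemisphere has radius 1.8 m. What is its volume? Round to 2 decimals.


Shape: hemisphere (half of a sphere)
Radius r = 1.8 m
Formula: V = (1/2) * (4/3) * pi * r^3 = (2/3) * pi * r^3
r^3 = 5.832
(2/3) * 5.832 = 3.888
V = 3.888 * pi
V = 12.21
12.21 m^3


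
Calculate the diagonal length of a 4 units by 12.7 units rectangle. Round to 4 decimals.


Shape: rectangle (diagonal via Pythagoras)
Sides: 4 units and 12.7 units
Formula: d = sqrt(l^2 + w^2)
l^2 = 16, w^2 = 161.29
l^2 + w^2 = 177.29
d = sqrt(177.29)
d = 13.315
13.315 units


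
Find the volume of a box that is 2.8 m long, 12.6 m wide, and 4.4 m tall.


Shape: rectangular prism
l = 2.8 m, w = 12.6 m, h = 4.4 m
Formula: V = l * w * h
V = 2.8 * 12.6 * 4.4
V = 35.28 * 4.4
V = 155.232
155.232 m^3


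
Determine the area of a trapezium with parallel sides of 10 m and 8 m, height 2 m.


Shape: trapezoid
Parallel sides a = 10 m, b = 8 m; Height h = 2 m
Formula: A = (a + b) * h / 2
a + b = 10 + 8 = 18
A = 18 * 2 / 2
A = 36 / 2
A = 18
18 m^2


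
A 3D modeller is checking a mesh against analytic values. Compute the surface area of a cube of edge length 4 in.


Shape: cube
Side s = 4 in
A cube has 6 square faces.
Formula: SA = 6 * s^2
s^2 = 16
SA = 6 * 16
SA = 96
96 in^2


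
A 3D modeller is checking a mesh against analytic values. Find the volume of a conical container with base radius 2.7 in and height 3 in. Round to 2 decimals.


Shape: cone
Radius r = 2.7 in, Height h = 3 in
Formula: V = (1/3) * pi * r^2 * h
r^2 = 7.29
pi * r^2 * h = pi * 7.29 * 3 = 21.87 * pi
V = 21.87 * pi / 3
V = 22.9
22.9 in^3


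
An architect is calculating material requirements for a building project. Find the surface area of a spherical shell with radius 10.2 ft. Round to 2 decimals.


Shape: sphere
Radius r = 10.2 ft
Formula: SA = 4 * pi * r^2
r^2 = 104.04
SA = 4 * pi * 104.04
SA = 416.16 * pi
SA = 1307.41
1307.41 ft^2


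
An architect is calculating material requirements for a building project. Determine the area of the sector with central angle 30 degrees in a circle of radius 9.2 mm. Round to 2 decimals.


Shape: circular sector
Radius r = 9.2 mm, Angle = 30 degrees
Formula: A = (angle/360) * pi * r^2
r^2 = 84.64
Fraction of circle = 30/360
A = (30/360) * pi * 84.64
A = 7.053333 * pi
A = 22.16
22.16 mm^2


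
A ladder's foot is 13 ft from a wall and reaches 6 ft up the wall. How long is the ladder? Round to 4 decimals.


Shape: right triangle
Legs a = 13 ft, b = 6 ft
Formula: c = sqrt(a^2 + b^2)
a^2 = 169, b^2 = 36
a^2 + b^2 = 205
c = sqrt(205)
c = 14.3178
14.3178 ft


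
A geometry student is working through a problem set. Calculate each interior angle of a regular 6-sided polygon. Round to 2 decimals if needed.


Shape: regular hexagon (6 sides)
Formula: interior angle = (n - 2) * 180 / n
(n - 2) = 4
(n - 2) * 180 = 720
angle = 720 / 6
angle = 120
120 degrees


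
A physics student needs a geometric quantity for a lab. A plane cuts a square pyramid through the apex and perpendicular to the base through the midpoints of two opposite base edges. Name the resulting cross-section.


Solid: square pyramid
Cutting plane: through the apex and perpendicular to the base through the midpoints of two opposite base edges
Visualize the intersection of the plane with the solid's surface.
The boundary of the cut region is a isosceles triangle.
isosceles triangle


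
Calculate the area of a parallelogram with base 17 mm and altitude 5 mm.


Shape: parallelogram
Base b = 17 mm, Height h = 5 mm
Formula: A = b * h
A = 17 * 5
A = 85
85 mm^2


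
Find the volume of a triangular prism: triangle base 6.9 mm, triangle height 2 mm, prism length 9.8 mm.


Shape: triangular prism
Triangle base = 6.9 mm, triangle height = 2 mm, prism length L = 9.8 mm
Formula: V = (1/2 * b * h_tri) * L
Cross-section area = 0.5 * 6.9 * 2 = 6.9
V = 6.9 * 9.8
V = 67.62
67.62 mm^3


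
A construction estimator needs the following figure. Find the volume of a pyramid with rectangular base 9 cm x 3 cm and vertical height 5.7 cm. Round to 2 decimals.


Shape: rectangular pyramid
Base: 9 cm x 3 cm, Height h = 5.7 cm
Formula: V = (1/3) * base_area * h
base_area = 9 * 3 = 27
base_area * h = 27 * 5.7 = 153.9
V = 153.9 / 3
V = 51.3
51.3 cm^3


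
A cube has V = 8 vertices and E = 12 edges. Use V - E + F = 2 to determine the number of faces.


Polyhedron: cube
Euler's formula for convex polyhedra: V - E + F = 2
Given: V = 8 vertices and E = 12 edges
Solve for F:
F = 2 + E - V = 2 + 12 - 8 = 6
6 faces


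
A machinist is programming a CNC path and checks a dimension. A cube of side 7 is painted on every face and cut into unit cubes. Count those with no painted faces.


Large cube: 7 x 7 x 7, cut into unit cubes.
n = 7, so n - 2 = 5
Unpainted cubes form the interior (n - 2)^3 block.
(n - 2)^3 = 5^3 = 125
125 unit cubes


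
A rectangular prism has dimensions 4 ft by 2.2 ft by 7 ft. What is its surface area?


Shape: rectangular prism
l = 4 ft, w = 2.2 ft, h = 7 ft
Formula: SA = 2(lw + lh + wh)
lw = 8.8, lh = 28, wh = 15.4
lw + lh + wh = 52.2
SA = 2 * 52.2
SA = 104.4
104.4 ft^2


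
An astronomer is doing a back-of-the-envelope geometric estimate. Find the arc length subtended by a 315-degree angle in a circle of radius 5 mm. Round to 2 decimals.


Shape: circular arc
Radius r = 5 mm, Angle = 315 degrees
Formula: L = (angle/360) * 2 * pi * r
2 * pi * r = 10 * pi
L = (315/360) * 10 * pi
L = 8.75 * pi
L = 27.49
27.49 mm


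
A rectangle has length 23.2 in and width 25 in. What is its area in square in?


Shape: rectangle
Length l = 23.2 in, Width w = 25 in
Formula: A = l * w
A = 23.2 * 25
A = 580
580 in^2


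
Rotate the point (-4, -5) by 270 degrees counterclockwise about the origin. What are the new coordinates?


Transformation: rotation about the origin
Original point: (-4, -5)
Rule for 270 deg counterclockwise: (x, y) -> (y, -x)
Apply: (-4, -5) -> (-5, 4)
(-5, 4)


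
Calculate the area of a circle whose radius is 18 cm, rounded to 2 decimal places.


Shape: circle
Radius r = 18 cm
Formula: A = pi * r^2
r^2 = 18^2 = 324
A = pi * 324
A = 1017.88
1017.88 cm^2


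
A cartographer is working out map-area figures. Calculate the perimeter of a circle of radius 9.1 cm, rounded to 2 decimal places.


Shape: circle
Radius r = 9.1 cm
Formula: C = 2 * pi * r
C = 2 * pi * 9.1
C = 18.2 * pi
C = 57.18
57.18 cm


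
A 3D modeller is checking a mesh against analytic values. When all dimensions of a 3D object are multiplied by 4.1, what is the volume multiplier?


Linear scale factor k = 4.1
Rule: under a linear scaling by k, volumes scale by k^3.
k^3 = 4.1 * 4.1 * 4.1
k^3 = 16.81 * 4.1
k^3 = 68.921
Volume scales by a factor of 68.921.
68.921 (dimensionless)


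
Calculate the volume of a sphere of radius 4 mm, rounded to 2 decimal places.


Shape: sphere
Radius r = 4 mm
Formula: V = (4/3) * pi * r^3
r^3 = 64
(4/3) * 64 = 85.333333
V = 85.333333 * pi
V = 268.08
268.08 mm^3


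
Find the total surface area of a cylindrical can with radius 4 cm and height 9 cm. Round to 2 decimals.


Shape: closed cylinder
Radius r = 4 cm, Height h = 9 cm
Formula: SA = 2*pi*r^2 + 2*pi*r*h = 2*pi*r*(r + h)
r + h = 13
2 * r * (r + h) = 2 * 4 * 13 = 104
SA = 104 * pi
SA = 326.73
326.73 cm^2


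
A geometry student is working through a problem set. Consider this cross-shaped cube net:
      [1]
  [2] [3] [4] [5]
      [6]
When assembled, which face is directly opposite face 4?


Net: cross layout. Take square 3 as the base (bottom).
Fold the four squares in the horizontal row up around 3: 2 -> left, 4 -> right, 5 wraps to the top.
Fold 1 and 6 up from 3: 1 -> back, 6 -> front.
Opposite pairs are therefore: (1, 6), (2, 4), (3, 5).
Face 4 is opposite face 2.
face 2


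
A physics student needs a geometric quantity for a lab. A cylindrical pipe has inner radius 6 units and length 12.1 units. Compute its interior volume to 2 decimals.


Shape: cylinder
Radius r = 6 units, Height h = 12.1 units
Formula: V = pi * r^2 * h
r^2 = 36
V = pi * 36 * 12.1
V = 435.6 * pi
V = 1368.48
1368.48 units^3


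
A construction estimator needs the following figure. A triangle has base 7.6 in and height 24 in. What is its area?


Shape: triangle
Base b = 7.6 in, Height h = 24 in
Formula: A = (1/2) * b * h
A = 0.5 * 7.6 * 24
A = 0.5 * 182.4
A = 91.2
91.2 in^2


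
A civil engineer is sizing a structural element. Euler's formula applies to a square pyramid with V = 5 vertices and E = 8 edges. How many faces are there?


Polyhedron: square pyramid
Euler's formula for convex polyhedra: V - E + F = 2
Given: V = 5 vertices and E = 8 edges
Solve for F:
F = 2 + E - V = 2 + 8 - 5 = 5
5 faces


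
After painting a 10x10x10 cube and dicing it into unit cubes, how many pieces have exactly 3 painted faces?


Large cube: 10 x 10 x 10, cut into unit cubes.
Cubes with 3 painted faces are at the corners. A cube always has 8 corners.
Count = 8
8 unit cubes


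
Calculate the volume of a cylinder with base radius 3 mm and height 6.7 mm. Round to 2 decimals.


Shape: cylinder
Radius r = 3 mm, Height h = 6.7 mm
Formula: V = pi * r^2 * h
r^2 = 9
V = pi * 9 * 6.7
V = 60.3 * pi
V = 189.44
189.44 mm^3


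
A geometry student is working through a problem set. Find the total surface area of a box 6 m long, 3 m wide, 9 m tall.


Shape: rectangular prism
l = 6 m, w = 3 m, h = 9 m
Formula: SA = 2(lw + lh + wh)
lw = 18, lh = 54, wh = 27
lw + lh + wh = 99
SA = 2 * 99
SA = 198
198 m^2


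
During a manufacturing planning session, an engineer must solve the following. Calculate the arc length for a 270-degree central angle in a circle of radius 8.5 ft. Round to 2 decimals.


Shape: circular arc
Radius r = 8.5 ft, Angle = 270 degrees
Formula: L = (angle/360) * 2 * pi * r
2 * pi * r = 17 * pi
L = (270/360) * 17 * pi
L = 12.75 * pi
L = 40.06
40.06 ft


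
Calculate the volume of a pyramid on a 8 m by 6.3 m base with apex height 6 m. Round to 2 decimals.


Shape: rectangular pyramid
Base: 8 m x 6.3 m, Height h = 6 m
Formula: V = (1/3) * base_area * h
base_area = 8 * 6.3 = 50.4
base_area * h = 50.4 * 6 = 302.4
V = 302.4 / 3
V = 100.8
100.8 m^3


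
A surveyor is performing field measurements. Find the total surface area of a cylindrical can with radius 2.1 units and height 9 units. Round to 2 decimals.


Shape: closed cylinder
Radius r = 2.1 units, Height h = 9 units
Formula: SA = 2*pi*r^2 + 2*pi*r*h = 2*pi*r*(r + h)
r + h = 11.1
2 * r * (r + h) = 2 * 2.1 * 11.1 = 46.62
SA = 46.62 * pi
SA = 146.46
146.46 units^2


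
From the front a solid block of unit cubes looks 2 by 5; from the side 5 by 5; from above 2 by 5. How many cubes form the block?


Orthographic views of a solid rectangular block:
Front view 2 x 5 -> length = 2, height = 5
Side view 5 x 5 -> width = 5, height = 5 (consistent)
Top view 2 x 5 -> confirms length = 2, width = 5
The block is 2 x 5 x 5.
Total unit cubes = 2 * 5 * 5 = 50
50 unit cubes


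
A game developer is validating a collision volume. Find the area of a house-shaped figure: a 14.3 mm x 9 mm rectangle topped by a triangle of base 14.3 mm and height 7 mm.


Composite shape: rectangle + triangle
Rectangle area = 14.3 * 9 = 128.7
Triangle area = 0.5 * 14.3 * 7 = 50.05
Total = 128.7 + 50.05
Total = 178.75
178.75 mm^2


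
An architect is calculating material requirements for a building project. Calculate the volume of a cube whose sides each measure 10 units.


Shape: cube
Side s = 10 units
Formula: V = s^3
V = 10 * 10 * 10
V = 100 * 10
V = 1000
1000 units^3


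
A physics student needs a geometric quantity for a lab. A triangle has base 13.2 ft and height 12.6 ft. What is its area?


Shape: triangle
Base b = 13.2 ft, Height h = 12.6 ft
Formula: A = (1/2) * b * h
A = 0.5 * 13.2 * 12.6
A = 0.5 * 166.32
A = 83.16
83.16 ft^2


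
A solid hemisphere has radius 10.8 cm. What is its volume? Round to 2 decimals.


Shape: hemisphere (half of a sphere)
Radius r = 10.8 cm
Formula: V = (1/2) * (4/3) * pi * r^3 = (2/3) * pi * r^3
r^3 = 1259.712
(2/3) * 1259.712 = 839.808
V = 839.808 * pi
V = 2638.33
2638.33 cm^3


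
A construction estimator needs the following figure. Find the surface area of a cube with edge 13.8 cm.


Shape: cube
Side s = 13.8 cm
A cube has 6 square faces.
Formula: SA = 6 * s^2
s^2 = 190.44
SA = 6 * 190.44
SA = 1142.64
1142.64 cm^2


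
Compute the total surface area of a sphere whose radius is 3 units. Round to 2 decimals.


Shape: sphere
Radius r = 3 units
Formula: SA = 4 * pi * r^2
r^2 = 9
SA = 4 * pi * 9
SA = 36 * pi
SA = 113.1
113.1 units^2


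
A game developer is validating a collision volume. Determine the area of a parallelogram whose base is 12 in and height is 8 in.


Shape: parallelogram
Base b = 12 in, Height h = 8 in
Formula: A = b * h
A = 12 * 8
A = 96
96 in^2


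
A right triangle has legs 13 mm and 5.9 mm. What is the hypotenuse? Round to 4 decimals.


Shape: right triangle
Legs a = 13 mm, b = 5.9 mm
Formula: c = sqrt(a^2 + b^2)
a^2 = 169, b^2 = 34.81
a^2 + b^2 = 203.81
c = sqrt(203.81)
c = 14.2762
14.2762 mm


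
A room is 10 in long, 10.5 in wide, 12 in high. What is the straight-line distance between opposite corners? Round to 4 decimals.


Shape: rectangular box (space diagonal)
l = 10 in, w = 10.5 in, h = 12 in
Visualize: the diagonal of the base, then a right triangle with that diagonal and the height.
Formula: d = sqrt(l^2 + w^2 + h^2)
l^2 + w^2 + h^2 = 100 + 110.25 + 144 = 354.25
d = sqrt(354.25)
d = 18.8215
18.8215 in


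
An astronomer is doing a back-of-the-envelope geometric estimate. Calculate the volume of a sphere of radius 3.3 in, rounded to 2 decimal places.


Shape: sphere
Radius r = 3.3 in
Formula: V = (4/3) * pi * r^3
r^3 = 35.937
(4/3) * 35.937 = 47.916
V = 47.916 * pi
V = 150.53
150.53 in^3


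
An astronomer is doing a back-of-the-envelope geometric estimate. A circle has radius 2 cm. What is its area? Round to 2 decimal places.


Shape: circle
Radius r = 2 cm
Formula: A = pi * r^2
r^2 = 2^2 = 4
A = pi * 4
A = 12.57
12.57 cm^2


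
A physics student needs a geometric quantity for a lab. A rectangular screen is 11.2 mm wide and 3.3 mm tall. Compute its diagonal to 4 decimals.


Shape: rectangle (diagonal via Pythagoras)
Sides: 11.2 mm and 3.3 mm
Formula: d = sqrt(l^2 + w^2)
l^2 = 125.44, w^2 = 10.89
l^2 + w^2 = 136.33
d = sqrt(136.33)
d = 11.676
11.676 mm


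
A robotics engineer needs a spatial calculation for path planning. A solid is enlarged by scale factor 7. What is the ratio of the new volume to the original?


Linear scale factor k = 7
Rule: under a linear scaling by k, volumes scale by k^3.
k^3 = 7 * 7 * 7
k^3 = 49 * 7
k^3 = 343
Volume scales by a factor of 343.
343 (dimensionless)


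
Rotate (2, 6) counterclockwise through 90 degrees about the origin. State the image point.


Transformation: rotation about the origin
Original point: (2, 6)
Rule for 90 deg counterclockwise: (x, y) -> (-y, x)
Apply: (2, 6) -> (-6, 2)
(-6, 2)


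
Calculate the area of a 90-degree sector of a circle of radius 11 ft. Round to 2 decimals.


Shape: circular sector
Radius r = 11 ft, Angle = 90 degrees
Formula: A = (angle/360) * pi * r^2
r^2 = 121
Fraction of circle = 90/360
A = (90/360) * pi * 121
A = 30.25 * pi
A = 95.03
95.03 ft^2


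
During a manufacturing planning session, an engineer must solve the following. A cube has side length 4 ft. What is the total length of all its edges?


Shape: cube
Side s = 4 ft
A cube has 12 edges, all equal.
Formula: total edge length = 12 * s
Total = 12 * 4
Total = 48
48 ft


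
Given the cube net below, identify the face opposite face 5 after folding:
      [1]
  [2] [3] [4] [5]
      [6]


Net: cross layout. Take square 3 as the base (bottom).
Fold the four squares in the horizontal row up around 3: 2 -> left, 4 -> right, 5 wraps to the top.
Fold 1 and 6 up from 3: 1 -> back, 6 -> front.
Opposite pairs are therefore: (1, 6), (2, 4), (3, 5).
Face 5 is opposite face 3.
face 3


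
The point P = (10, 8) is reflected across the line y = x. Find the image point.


Transformation: reflection
Original point: (10, 8)
Rule for reflection over y = x: (x, y) -> (y, x)
Apply: (10, 8) -> (8, 10)
(8, 10)


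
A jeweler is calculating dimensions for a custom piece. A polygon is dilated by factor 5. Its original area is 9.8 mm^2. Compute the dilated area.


Linear scale factor k = 5
Original area = 9.8 mm^2
Rule: under a linear scaling by k, areas scale by k^2.
k^2 = 5^2 = 25
New area = 9.8 * 25
New area = 245
245 mm^2


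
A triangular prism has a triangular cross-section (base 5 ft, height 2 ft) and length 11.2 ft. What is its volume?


Shape: triangular prism
Triangle base = 5 ft, triangle height = 2 ft, prism length L = 11.2 ft
Formula: V = (1/2 * b * h_tri) * L
Cross-section area = 0.5 * 5 * 2 = 5
V = 5 * 11.2
V = 56
56 ft^3


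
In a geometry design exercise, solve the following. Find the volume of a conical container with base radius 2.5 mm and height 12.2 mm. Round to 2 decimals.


Shape: cone
Radius r = 2.5 mm, Height h = 12.2 mm
Formula: V = (1/3) * pi * r^2 * h
r^2 = 6.25
pi * r^2 * h = pi * 6.25 * 12.2 = 76.25 * pi
V = 76.25 * pi / 3
V = 79.85
79.85 mm^3


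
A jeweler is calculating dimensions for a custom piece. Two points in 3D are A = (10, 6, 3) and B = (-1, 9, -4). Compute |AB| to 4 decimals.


3D distance between two points
P1 = (10, 6, 3), P2 = (-1, 9, -4)
Formula: d = sqrt((x2-x1)^2 + (y2-y1)^2 + (z2-z1)^2)
dx = -1 - 10 = -11
dy = 9 - 6 = 3
dz = -4 - 3 = -7
dx^2 + dy^2 + dz^2 = 121 + 9 + 49 = 179
d = sqrt(179)
d = 13.3791
13.3791 units


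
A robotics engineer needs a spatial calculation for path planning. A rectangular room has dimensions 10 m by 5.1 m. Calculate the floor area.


Shape: rectangle
Length l = 10 m, Width w = 5.1 m
Formula: A = l * w
A = 10 * 5.1
A = 51
51 m^2


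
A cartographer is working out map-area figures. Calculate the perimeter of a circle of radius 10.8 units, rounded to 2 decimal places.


Shape: circle
Radius r = 10.8 units
Formula: C = 2 * pi * r
C = 2 * pi * 10.8
C = 21.6 * pi
C = 67.86
67.86 units


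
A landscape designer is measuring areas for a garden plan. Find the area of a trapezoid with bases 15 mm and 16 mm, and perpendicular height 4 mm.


Shape: trapezoid
Parallel sides a = 15 mm, b = 16 mm; Height h = 4 mm
Formula: A = (a + b) * h / 2
a + b = 15 + 16 = 31
A = 31 * 4 / 2
A = 124 / 2
A = 62
62 mm^2


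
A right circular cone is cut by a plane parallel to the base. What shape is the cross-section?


Solid: right circular cone
Cutting plane: parallel to the base
Visualize the intersection of the plane with the solid's surface.
The boundary of the cut region is a circle.
circle


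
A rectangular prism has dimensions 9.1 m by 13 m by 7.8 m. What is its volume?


Shape: rectangular prism
l = 9.1 m, w = 13 m, h = 7.8 m
Formula: V = l * w * h
V = 9.1 * 13 * 7.8
V = 118.3 * 7.8
V = 922.74
922.74 m^3


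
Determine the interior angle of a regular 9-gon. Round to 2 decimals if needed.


Shape: regular nonagon (9 sides)
Formula: interior angle = (n - 2) * 180 / n
(n - 2) = 7
(n - 2) * 180 = 1260
angle = 1260 / 9
angle = 140
140 degrees


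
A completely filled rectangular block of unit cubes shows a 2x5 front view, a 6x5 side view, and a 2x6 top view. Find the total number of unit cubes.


Orthographic views of a solid rectangular block:
Front view 2 x 5 -> length = 2, height = 5
Side view 6 x 5 -> width = 6, height = 5 (consistent)
Top view 2 x 6 -> confirms length = 2, width = 6
The block is 2 x 6 x 5.
Total unit cubes = 2 * 6 * 5 = 60
60 unit cubes


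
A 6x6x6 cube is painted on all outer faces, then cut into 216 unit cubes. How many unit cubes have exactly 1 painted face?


Large cube: 6 x 6 x 6, cut into unit cubes.
n = 6, so n - 2 = 4
Cubes with 1 painted face lie in the interior of each face.
A cube has 6 faces; each contributes (n - 2)^2 = 16 such cubes.
Count = 6 * 16 = 96
96 unit cubes


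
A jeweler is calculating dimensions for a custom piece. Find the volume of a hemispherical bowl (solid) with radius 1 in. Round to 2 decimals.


Shape: hemisphere (half of a sphere)
Radius r = 1 in
Formula: V = (1/2) * (4/3) * pi * r^3 = (2/3) * pi * r^3
r^3 = 1
(2/3) * 1 = 0.666667
V = 0.666667 * pi
V = 2.09
2.09 in^3


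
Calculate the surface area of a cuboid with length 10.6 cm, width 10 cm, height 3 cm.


Shape: rectangular prism
l = 10.6 cm, w = 10 cm, h = 3 cm
Formula: SA = 2(lw + lh + wh)
lw = 106, lh = 31.8, wh = 30
lw + lh + wh = 167.8
SA = 2 * 167.8
SA = 335.6
335.6 cm^2


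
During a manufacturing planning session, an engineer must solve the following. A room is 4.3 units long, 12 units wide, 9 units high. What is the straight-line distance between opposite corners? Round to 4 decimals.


Shape: rectangular box (space diagonal)
l = 4.3 units, w = 12 units, h = 9 units
Visualize: the diagonal of the base, then a right triangle with that diagonal and the height.
Formula: d = sqrt(l^2 + w^2 + h^2)
l^2 + w^2 + h^2 = 18.49 + 144 + 81 = 243.49
d = sqrt(243.49)
d = 15.6042
15.6042 units


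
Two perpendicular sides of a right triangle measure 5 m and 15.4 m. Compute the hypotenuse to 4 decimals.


Shape: right triangle
Legs a = 5 m, b = 15.4 m
Formula: c = sqrt(a^2 + b^2)
a^2 = 25, b^2 = 237.16
a^2 + b^2 = 262.16
c = sqrt(262.16)
c = 16.1914
16.1914 m
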